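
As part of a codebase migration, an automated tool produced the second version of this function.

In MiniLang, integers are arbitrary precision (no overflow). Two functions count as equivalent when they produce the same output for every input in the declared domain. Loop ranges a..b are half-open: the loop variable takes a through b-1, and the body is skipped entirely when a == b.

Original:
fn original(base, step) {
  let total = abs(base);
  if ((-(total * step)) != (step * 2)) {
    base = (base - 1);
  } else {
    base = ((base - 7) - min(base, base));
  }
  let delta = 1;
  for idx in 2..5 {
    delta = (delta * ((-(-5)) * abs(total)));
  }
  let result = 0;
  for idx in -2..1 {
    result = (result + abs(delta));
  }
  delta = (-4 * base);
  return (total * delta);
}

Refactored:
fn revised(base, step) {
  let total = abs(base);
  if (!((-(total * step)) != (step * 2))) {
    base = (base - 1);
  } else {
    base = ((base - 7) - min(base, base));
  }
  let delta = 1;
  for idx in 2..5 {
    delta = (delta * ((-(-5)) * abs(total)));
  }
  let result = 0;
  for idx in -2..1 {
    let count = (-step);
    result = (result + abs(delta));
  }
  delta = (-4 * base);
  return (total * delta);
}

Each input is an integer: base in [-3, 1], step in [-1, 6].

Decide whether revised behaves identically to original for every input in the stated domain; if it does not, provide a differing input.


Run the pair on base=-3, step=-1.
original: total := 3 | ((-(total * step)) != (step * 2)): true | base := -4 | delta := 1 | iter idx=2: | delta := 15 | iter idx=3: | delta := 225 | iter idx=4: | delta := 3375 | result := 0 | iter idx=-2: | result := 3375 | iter idx=-1: | result := 6750 | iter idx=0: | result := 10125 | delta := 16 | result 48
revised: total := 3 | (!((-(total * step)) != (step * 2))): false | base := -7 | delta := 1 | iter idx=2: | delta := 15 | iter idx=3: | delta := 225 | iter idx=4: | delta := 3375 | result := 0 | iter idx=-2: | count := 1 | result := 3375 | iter idx=-1: | count := 1 | result := 6750 | iter idx=0: | count := 1 | result := 10125 | delta := 28 | result 84
48 != 84, so the rewrite changes behavior.
verdict: not equivalent; witness: base=-3, step=-1


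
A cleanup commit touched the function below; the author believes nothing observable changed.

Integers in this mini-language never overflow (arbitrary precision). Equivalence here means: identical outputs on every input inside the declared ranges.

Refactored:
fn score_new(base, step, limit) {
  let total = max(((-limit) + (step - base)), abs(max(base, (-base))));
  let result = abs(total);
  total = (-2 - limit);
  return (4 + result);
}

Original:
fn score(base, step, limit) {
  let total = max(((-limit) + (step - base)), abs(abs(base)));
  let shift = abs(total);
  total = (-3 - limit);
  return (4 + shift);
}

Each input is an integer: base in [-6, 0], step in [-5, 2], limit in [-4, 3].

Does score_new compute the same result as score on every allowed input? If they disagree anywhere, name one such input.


The one real change (`-3` became `-2`) has no effect anywhere in the declared ranges; all 448 inputs agree.
verdict: equivalent


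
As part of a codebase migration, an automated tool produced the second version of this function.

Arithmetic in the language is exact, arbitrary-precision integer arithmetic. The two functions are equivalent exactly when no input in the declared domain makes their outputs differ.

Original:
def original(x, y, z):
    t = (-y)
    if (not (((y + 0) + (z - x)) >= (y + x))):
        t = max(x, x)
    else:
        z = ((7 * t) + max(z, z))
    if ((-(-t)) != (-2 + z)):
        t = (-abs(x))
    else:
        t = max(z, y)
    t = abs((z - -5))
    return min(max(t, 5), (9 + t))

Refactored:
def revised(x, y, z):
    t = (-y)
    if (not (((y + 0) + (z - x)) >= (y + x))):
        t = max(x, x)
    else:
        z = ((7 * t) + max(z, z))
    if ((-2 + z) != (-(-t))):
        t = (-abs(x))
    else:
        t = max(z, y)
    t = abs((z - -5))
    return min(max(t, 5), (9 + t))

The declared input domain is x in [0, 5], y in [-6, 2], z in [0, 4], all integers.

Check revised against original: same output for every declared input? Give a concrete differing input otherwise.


The two are interchangeable: same computation, different form, and every declared input agrees.
As a probe, take x=2, y=0, z=0: original runs t becomes 0; next (not (((y + 0) + (z - x)) >= (y + x))) evaluates to true; next t becomes 2; next ((-(-t)) != (-2 + z)) evaluates to true; next t becomes -2; next t becomes 5; next final value 5; revised runs t becomes 0; next (not (((y + 0) + (z - x)) >= (y + x))) evaluates to true; next t becomes 2; next ((-2 + z) != (-(-t))) evaluates to true; next t becomes -2; next t becomes 5; next final value 5; both end at 5.
An exhaustive pass over the 270 declared inputs shows identical outputs.
verdict: equivalent


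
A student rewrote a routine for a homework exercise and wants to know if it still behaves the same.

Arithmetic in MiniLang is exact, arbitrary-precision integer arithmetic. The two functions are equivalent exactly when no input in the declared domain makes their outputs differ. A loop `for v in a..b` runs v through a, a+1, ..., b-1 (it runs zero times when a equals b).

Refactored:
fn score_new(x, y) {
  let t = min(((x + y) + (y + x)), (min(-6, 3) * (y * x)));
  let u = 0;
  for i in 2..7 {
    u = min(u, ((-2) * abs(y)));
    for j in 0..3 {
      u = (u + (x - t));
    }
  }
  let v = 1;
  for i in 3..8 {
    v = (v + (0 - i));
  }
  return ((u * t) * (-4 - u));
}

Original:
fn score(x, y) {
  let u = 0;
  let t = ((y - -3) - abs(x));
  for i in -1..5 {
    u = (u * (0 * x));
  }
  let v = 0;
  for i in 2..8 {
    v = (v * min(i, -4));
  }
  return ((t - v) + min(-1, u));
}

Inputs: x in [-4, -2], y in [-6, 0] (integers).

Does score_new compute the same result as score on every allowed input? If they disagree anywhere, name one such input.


Run the pair on x=-4, y=-6.
score: u=0, then t=-7, then (i=-1), then u=0, then (i=0), then u=0, then (i=1), then u=0, then (i=2), then u=0, then (i=3), then u=0, then (i=4), then u=0, then v=0, then (i=2), then v=0, then (i=3), then v=0, then (i=4), then v=0, then (i=5), then v=0, then (i=6), then v=0, then (i=7), then v=0, then returns -8
score_new: t=-144, then u=0, then (i=2), then u=-12, then (j=0), then u=128, then (j=1), then u=268, then (j=2), then u=408, then (i=3), then u=-12, then (j=0), then u=128, then (j=1), then u=268, then (j=2), then u=408, then (i=4), then u=-12, then (j=0), then u=128, then (j=1), then u=268, then (j=2), then u=408, then (i=5), then u=-12, then (j=0), then u=128, then (j=1), then u=268, then (j=2), then u=408, then (i=6), then u=-12, then (j=0), then u=128, then (j=1), then u=268, then (j=2), then u=408, then v=1, then (i=3), then v=-2, then (i=4), then v=-6, then (i=5), then v=-11, then (i=6), then v=-17, then (i=7), then v=-24, then returns 24205824
-8 != 24205824, so the rewrite changes behavior.
verdict: not equivalent; witness: x=-4, y=-6


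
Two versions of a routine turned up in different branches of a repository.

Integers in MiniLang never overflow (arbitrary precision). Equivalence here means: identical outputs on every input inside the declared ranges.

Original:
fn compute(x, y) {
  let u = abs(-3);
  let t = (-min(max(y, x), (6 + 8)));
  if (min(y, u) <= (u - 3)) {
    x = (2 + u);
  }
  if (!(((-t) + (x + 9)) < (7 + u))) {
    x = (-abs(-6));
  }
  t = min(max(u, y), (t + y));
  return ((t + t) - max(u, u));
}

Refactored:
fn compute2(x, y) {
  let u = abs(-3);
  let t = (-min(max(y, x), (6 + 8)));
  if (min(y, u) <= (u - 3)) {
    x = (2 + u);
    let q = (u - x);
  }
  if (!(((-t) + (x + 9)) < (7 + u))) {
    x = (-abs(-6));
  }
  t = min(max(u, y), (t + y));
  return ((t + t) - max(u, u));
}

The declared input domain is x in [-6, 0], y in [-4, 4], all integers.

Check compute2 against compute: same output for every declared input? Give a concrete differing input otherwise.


The two are interchangeable: statement counts differ, plus arithmetic usage differs, plus local variable names differ, and every declared input agrees.
One worked example (x=0, y=1) — compute: u becomes 3; next t becomes -1; next (min(y, u) <= (u - 3)) evaluates to false; next (!(((-t) + (x + 9)) < (7 + u))) evaluates to true; next x becomes -6; next t becomes 0; next final value -3; compute2: u becomes 3; next t becomes -1; next (min(y, u) <= (u - 3)) evaluates to false; next (!(((-t) + (x + 9)) < (7 + u))) evaluates to true; next x becomes -6; next t becomes 0; next final value -3; agreement on -3.
An exhaustive pass over the 63 declared inputs shows identical outputs.
verdict: equivalent


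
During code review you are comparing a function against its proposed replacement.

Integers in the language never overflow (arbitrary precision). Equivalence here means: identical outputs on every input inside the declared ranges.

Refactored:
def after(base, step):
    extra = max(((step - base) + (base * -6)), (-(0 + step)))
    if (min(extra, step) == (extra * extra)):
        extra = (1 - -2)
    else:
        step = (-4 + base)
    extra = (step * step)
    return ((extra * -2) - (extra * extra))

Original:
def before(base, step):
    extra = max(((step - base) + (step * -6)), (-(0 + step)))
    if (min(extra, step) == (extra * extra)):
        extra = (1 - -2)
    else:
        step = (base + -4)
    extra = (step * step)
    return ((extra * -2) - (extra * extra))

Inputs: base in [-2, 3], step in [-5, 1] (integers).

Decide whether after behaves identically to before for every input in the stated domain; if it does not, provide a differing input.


These are not equivalent — on base=0, step=1 the outputs split (-288 vs -3).
before: extra = -1; (min(extra, step) == (extra * extra)) -> false; step = -4; extra = 16; return -288
after: extra = 1; (min(extra, step) == (extra * extra)) -> true; extra = 3; extra = 1; return -3
verdict: not equivalent; witness: base=0, step=1


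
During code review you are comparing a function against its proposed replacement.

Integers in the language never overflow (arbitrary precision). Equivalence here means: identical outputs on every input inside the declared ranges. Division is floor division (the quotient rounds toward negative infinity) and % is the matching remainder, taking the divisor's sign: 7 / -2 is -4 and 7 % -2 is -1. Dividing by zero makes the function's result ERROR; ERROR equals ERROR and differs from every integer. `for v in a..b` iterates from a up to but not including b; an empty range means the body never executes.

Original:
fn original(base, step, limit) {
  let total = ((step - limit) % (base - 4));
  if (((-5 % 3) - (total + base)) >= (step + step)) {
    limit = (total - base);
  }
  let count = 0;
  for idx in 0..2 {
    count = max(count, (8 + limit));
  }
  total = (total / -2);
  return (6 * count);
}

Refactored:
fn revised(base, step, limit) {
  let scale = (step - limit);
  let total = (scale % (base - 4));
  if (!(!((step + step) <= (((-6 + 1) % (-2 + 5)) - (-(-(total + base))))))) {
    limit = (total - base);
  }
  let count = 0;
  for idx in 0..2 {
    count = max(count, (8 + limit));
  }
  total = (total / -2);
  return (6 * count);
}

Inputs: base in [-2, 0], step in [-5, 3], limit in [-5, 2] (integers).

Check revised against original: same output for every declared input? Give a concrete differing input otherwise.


Equivalent — the differences include local variable names differ; and constant usage differs; and boolean connective usage differs; and arithmetic usage differs; and statement counts differ; and comparison usage differs, yet no declared input distinguishes the two.
Spot check at base=-2, step=-2, limit=-3 — original: total=-5, then (((-5 % 3) - (total + base)) >= (step + step)) is true, then limit=-3, then count=0, then (idx=0), then count=5, then (idx=1), then count=5, then total=2, then returns 30. revised: scale=1, then total=-5, then (!(!((step + step) <= (((-6 + 1) % (-2 + 5)) - (-(-(total + base))))))) is true, then limit=-3, then count=0, then (idx=0), then count=5, then (idx=1), then count=5, then total=2, then returns 30. Both give 30.
Every one of the 216 inputs gives matching results.
verdict: equivalent


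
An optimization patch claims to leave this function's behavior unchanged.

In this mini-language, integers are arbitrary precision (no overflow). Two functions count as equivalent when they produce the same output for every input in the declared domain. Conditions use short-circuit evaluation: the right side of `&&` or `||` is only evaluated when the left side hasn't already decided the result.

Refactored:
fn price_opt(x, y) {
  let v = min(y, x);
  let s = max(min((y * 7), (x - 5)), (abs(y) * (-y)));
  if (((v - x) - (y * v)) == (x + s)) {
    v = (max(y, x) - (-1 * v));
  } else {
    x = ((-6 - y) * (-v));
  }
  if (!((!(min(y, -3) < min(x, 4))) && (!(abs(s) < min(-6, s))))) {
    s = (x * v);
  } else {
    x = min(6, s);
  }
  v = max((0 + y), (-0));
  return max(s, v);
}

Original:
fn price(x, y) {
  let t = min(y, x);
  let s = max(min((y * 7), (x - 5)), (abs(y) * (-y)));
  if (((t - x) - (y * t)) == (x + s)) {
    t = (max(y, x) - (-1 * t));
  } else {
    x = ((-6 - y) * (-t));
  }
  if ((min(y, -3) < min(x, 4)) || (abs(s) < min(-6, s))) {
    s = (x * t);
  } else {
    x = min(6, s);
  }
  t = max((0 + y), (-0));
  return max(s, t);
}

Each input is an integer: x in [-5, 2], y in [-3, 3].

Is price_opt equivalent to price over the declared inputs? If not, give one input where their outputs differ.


Comparing the listings, the differences include: boolean connective usage differs; and local variable names differ.
As a probe, take x=-4, y=1: price runs t becomes -4; next s becomes -1; next (((t - x) - (y * t)) == (x + s)) evaluates to false; next x becomes -28; next ((min(y, -3) < min(x, 4)) || (abs(s) < min(-6, s))) evaluates to false; next x becomes -1; next t becomes 1; next final value 1; price_opt runs v becomes -4; next s becomes -1; next (((v - x) - (y * v)) == (x + s)) evaluates to false; next x becomes -28; next (!((!(min(y, -3) < min(x, 4))) && (!(abs(s) < min(-6, s))))) evaluates to false; next x becomes -1; next v becomes 1; next final value 1; both end at 1.
Every one of the 56 inputs gives matching results.
verdict: equivalent


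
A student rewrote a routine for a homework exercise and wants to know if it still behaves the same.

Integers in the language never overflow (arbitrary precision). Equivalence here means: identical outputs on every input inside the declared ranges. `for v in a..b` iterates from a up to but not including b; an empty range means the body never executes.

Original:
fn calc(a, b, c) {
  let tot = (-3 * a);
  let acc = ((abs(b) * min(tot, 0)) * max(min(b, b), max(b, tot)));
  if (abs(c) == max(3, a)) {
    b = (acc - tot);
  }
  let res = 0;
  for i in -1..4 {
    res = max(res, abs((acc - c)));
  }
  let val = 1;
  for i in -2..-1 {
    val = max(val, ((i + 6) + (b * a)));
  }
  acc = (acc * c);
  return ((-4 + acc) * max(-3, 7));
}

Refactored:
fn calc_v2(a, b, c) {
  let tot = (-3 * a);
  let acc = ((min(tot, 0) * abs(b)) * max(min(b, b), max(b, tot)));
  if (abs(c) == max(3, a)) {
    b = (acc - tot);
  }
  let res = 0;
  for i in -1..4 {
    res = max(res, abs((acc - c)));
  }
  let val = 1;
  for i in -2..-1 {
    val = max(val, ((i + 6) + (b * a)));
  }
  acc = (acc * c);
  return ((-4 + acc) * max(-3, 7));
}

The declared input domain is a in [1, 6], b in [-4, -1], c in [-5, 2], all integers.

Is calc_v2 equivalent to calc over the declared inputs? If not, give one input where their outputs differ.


Changes here: same computation, different form; the full 192-point sweep finds no disagreement.
verdict: equivalent


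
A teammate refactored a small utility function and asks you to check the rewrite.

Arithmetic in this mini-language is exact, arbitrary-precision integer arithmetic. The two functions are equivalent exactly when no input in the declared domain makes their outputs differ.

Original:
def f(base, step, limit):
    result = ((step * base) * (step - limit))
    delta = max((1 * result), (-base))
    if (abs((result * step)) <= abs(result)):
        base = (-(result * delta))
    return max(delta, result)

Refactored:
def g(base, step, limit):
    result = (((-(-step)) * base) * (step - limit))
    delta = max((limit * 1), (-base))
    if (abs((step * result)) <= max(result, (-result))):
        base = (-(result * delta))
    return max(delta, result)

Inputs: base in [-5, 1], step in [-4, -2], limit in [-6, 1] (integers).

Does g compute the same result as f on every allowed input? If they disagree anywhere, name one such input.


Not equivalent: base=0, step=-4, limit=1 separates them (0 vs 1).
f: result=0, then delta=0, then (abs((result * step)) <= abs(result)) is true, then base=0, then returns 0
g: result=0, then delta=1, then (abs((step * result)) <= max(result, (-result))) is true, then base=0, then returns 1
verdict: not equivalent; witness: base=0, step=-4, limit=1


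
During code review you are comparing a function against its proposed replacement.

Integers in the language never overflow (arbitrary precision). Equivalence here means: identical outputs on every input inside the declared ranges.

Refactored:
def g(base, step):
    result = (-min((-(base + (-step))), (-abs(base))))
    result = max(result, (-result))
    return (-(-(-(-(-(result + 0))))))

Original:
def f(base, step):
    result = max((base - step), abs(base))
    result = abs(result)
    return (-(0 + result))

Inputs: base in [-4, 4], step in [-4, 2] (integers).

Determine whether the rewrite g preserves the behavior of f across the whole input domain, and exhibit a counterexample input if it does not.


This is a faithful refactor — arithmetic usage differs; and min/max/abs usage differs, but the computed results match everywhere.
As a probe, take base=1, step=-3: f runs result becomes 4; next result becomes 4; next final value -4; g runs result becomes 4; next result becomes 4; next final value -4; both end at -4.
Sweeping the whole domain (63 inputs) finds no disagreement.
verdict: equivalent


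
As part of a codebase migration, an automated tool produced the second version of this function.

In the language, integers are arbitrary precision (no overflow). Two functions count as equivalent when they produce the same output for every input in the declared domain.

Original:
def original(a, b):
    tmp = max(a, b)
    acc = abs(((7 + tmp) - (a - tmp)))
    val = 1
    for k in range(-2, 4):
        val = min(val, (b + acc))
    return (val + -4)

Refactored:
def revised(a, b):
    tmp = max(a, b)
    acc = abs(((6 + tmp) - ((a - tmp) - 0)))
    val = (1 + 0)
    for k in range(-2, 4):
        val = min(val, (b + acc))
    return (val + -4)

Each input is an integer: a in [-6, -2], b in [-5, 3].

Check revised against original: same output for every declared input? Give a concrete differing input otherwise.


Try a=-6, b=-5.
original: tmp becomes -5; next acc becomes 3; next val becomes 1; next at k=-2:; next val becomes -2; next at k=-1:; next val becomes -2; next at k=0:; next val becomes -2; next at k=1:; next val becomes -2; next at k=2:; next val becomes -2; next at k=3:; next val becomes -2; next final value -6
revised: tmp becomes -5; next acc becomes 2; next val becomes 1; next at k=-2:; next val becomes -3; next at k=-1:; next val becomes -3; next at k=0:; next val becomes -3; next at k=1:; next val becomes -3; next at k=2:; next val becomes -3; next at k=3:; next val becomes -3; next final value -7
-6 and -7 differ, so these are not the same function on this domain.
verdict: not equivalent; witness: a=-6, b=-5


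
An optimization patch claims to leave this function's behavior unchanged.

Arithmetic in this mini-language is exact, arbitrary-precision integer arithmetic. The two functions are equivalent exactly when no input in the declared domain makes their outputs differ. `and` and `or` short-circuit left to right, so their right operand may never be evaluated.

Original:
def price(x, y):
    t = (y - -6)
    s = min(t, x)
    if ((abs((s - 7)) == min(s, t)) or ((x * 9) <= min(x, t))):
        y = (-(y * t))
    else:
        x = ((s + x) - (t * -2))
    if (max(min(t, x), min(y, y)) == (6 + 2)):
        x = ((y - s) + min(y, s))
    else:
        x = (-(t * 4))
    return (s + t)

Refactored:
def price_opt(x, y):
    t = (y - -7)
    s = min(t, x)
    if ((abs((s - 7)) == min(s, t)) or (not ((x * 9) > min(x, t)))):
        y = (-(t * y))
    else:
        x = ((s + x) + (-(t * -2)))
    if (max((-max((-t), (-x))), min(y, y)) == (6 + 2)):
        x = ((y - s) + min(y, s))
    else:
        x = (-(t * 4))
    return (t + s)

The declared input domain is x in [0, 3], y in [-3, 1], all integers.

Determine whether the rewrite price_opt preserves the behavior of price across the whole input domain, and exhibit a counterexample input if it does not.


Run the pair on x=0, y=-3.
price: t becomes 3; next s becomes 0; next ((abs((s - 7)) == min(s, t)) or ((x * 9) <= min(x, t))) evaluates to true; next y becomes 9; next (max(min(t, x), min(y, y)) == (6 + 2)) evaluates to false; next x becomes -12; next final value 3
price_opt: t becomes 4; next s becomes 0; next ((abs((s - 7)) == min(s, t)) or (not ((x * 9) > min(x, t)))) evaluates to true; next y becomes 12; next (max((-max((-t), (-x))), min(y, y)) == (6 + 2)) evaluates to false; next x becomes -16; next final value 4
3 != 4, so the rewrite changes behavior.
verdict: not equivalent; witness: x=0, y=-3


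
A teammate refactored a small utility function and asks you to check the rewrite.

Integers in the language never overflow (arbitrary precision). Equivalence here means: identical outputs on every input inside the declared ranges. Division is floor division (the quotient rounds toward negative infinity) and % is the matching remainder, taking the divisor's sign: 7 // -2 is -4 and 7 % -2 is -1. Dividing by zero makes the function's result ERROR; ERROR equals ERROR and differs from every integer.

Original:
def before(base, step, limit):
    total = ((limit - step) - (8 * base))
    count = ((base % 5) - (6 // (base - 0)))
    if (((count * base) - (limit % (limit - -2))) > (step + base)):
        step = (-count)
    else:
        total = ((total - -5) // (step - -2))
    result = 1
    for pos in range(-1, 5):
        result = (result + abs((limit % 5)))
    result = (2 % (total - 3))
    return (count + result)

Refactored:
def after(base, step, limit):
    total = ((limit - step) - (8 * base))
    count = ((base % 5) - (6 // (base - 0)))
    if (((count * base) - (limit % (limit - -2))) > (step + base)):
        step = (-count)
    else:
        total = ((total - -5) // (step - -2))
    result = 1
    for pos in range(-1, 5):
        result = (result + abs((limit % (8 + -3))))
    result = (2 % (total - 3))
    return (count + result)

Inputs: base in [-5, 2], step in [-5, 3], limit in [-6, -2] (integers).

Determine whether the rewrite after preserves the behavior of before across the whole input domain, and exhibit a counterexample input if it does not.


Although constant usage differs, arithmetic usage differs, 360/360 inputs agree.
verdict: equivalent


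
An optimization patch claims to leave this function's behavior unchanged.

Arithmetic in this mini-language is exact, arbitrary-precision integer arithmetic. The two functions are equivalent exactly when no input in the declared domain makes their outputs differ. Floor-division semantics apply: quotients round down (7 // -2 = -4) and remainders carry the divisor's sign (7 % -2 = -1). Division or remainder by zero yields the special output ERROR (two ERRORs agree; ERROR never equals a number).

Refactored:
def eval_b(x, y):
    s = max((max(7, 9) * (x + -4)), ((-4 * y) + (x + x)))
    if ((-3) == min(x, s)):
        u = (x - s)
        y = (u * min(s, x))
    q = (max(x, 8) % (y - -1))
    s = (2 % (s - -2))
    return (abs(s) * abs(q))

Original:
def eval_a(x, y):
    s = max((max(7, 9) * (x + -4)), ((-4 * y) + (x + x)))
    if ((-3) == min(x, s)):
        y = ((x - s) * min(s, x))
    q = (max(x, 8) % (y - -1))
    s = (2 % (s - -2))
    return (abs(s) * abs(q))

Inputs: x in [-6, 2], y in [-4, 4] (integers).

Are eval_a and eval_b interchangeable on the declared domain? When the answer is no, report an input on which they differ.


Comparing the listings, the differences include: local variable names differ, statement counts differ.
Spot check at x=-3, y=4 — eval_a: s = -22; ((-3) == min(x, s)) -> false; q = 3; s = -18; return 54. eval_b: s = -22; ((-3) == min(x, s)) -> false; q = 3; s = -18; return 54. Both give 54.
Checked all 81 inputs in the declared domain: the outputs agree on every one.
verdict: equivalent


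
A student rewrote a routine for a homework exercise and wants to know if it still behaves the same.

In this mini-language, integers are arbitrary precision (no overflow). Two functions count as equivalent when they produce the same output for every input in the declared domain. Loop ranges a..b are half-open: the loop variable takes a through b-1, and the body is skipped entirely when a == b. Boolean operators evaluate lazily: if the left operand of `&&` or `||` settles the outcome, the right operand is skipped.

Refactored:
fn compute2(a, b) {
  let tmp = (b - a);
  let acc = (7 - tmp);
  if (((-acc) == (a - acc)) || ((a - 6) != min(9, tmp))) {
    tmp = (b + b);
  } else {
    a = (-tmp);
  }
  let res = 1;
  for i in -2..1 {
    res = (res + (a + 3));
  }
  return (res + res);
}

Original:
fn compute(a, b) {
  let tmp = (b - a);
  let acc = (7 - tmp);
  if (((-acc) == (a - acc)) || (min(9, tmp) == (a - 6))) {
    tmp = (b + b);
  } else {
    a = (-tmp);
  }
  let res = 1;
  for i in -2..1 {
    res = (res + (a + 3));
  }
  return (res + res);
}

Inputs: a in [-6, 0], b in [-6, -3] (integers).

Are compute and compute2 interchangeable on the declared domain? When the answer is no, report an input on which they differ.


The rewrite breaks on a=-6, b=-6, where the results are 20 and -16.
compute: tmp=0, then acc=7, then (((-acc) == (a - acc)) || (min(9, tmp) == (a - 6))) is false, then a=0, then res=1, then (i=-2), then res=4, then (i=-1), then res=7, then (i=0), then res=10, then returns 20
compute2: tmp=0, then acc=7, then (((-acc) == (a - acc)) || ((a - 6) != min(9, tmp))) is true, then tmp=-12, then res=1, then (i=-2), then res=-2, then (i=-1), then res=-5, then (i=0), then res=-8, then returns -16
verdict: not equivalent; witness: a=-6, b=-6


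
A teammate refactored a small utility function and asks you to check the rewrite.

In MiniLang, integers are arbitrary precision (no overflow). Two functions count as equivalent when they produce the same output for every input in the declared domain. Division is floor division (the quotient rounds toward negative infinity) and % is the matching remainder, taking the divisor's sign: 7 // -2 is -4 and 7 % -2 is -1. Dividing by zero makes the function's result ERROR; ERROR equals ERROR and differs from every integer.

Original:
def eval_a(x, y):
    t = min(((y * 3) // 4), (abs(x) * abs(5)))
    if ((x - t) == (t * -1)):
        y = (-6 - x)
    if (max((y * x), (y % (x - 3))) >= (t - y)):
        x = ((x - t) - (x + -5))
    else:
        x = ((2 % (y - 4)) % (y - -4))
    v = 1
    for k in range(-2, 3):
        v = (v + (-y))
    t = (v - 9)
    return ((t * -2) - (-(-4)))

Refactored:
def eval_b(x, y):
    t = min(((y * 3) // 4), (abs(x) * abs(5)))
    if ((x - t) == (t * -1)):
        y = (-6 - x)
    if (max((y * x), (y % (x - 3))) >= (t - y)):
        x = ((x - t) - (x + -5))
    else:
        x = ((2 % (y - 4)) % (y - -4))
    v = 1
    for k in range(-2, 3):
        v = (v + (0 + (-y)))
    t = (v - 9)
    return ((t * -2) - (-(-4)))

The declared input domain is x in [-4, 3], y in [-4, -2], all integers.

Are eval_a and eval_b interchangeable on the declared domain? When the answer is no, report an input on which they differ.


The two versions differ — the changes include constant usage differs, arithmetic usage differs.
One worked example (x=2, y=-4) — eval_a: t = -3; ((x - t) == (t * -1)) -> false; (max((y * x), (y % (x - 3))) >= (t - y)) -> false; division by zero -> ERROR; eval_b: t = -3; ((x - t) == (t * -1)) -> false; (max((y * x), (y % (x - 3))) >= (t - y)) -> false; division by zero -> ERROR; agreement on ERROR.
An exhaustive pass over the 24 declared inputs shows identical outputs.
verdict: equivalent


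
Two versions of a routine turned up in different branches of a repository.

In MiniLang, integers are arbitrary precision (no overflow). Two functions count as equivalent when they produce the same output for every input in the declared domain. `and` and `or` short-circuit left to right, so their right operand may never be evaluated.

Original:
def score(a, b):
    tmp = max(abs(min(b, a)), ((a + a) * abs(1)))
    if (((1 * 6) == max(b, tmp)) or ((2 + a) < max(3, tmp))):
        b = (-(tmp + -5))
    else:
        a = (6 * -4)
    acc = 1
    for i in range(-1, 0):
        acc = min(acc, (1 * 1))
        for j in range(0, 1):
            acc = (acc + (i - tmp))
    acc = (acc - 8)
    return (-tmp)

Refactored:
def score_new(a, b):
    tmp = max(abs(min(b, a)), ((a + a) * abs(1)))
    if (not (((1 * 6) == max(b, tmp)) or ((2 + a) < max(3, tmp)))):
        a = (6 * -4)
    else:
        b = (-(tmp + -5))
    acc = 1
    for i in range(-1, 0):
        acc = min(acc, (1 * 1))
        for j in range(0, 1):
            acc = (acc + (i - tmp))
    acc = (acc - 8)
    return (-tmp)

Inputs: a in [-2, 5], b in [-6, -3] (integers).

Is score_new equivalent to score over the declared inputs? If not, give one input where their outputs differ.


Reading the diff, among the changes: boolean connective usage differs.
Spot check at a=-1, b=-5 — score: tmp=5, then (((1 * 6) == max(b, tmp)) or ((2 + a) < max(3, tmp))) is true, then b=0, then acc=1, then (i=-1), then acc=1, then (j=0), then acc=-5, then acc=-13, then returns -5. score_new: tmp=5, then (not (((1 * 6) == max(b, tmp)) or ((2 + a) < max(3, tmp)))) is false, then b=0, then acc=1, then (i=-1), then acc=1, then (j=0), then acc=-5, then acc=-13, then returns -5. Both give -5.
An exhaustive pass over the 32 declared inputs shows identical outputs.
verdict: equivalent


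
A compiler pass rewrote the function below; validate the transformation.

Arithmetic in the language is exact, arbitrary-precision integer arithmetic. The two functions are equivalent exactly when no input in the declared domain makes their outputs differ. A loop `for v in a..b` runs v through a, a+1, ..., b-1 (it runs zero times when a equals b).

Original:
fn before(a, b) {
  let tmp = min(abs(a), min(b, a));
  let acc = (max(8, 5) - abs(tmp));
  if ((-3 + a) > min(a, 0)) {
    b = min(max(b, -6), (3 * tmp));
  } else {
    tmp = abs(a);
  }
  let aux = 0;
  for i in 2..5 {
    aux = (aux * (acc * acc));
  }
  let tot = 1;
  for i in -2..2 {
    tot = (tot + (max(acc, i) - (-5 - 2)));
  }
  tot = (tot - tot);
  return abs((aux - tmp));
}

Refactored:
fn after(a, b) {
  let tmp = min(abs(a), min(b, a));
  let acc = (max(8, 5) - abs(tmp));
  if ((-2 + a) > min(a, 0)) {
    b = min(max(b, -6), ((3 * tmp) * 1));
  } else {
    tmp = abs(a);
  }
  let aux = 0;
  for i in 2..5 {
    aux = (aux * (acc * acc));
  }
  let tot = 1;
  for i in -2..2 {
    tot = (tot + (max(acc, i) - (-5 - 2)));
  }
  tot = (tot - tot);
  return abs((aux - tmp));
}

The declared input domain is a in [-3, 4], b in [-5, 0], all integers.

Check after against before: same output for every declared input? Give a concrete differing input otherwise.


Evaluate both at a=3, b=-5.
before: tmp := -5 | acc := 3 | ((-3 + a) > min(a, 0)): false | tmp := 3 | aux := 0 | iter i=2: | aux := 0 | iter i=3: | aux := 0 | iter i=4: | aux := 0 | tot := 1 | iter i=-2: | tot := 11 | iter i=-1: | tot := 21 | iter i=0: | tot := 31 | iter i=1: | tot := 41 | tot := 0 | result 3
after: tmp := -5 | acc := 3 | ((-2 + a) > min(a, 0)): true | b := -15 | aux := 0 | iter i=2: | aux := 0 | iter i=3: | aux := 0 | iter i=4: | aux := 0 | tot := 1 | iter i=-2: | tot := 11 | iter i=-1: | tot := 21 | iter i=0: | tot := 31 | iter i=1: | tot := 41 | tot := 0 | result 5
3 != 5, so the rewrite changes behavior.
verdict: not equivalent; witness: a=3, b=-5


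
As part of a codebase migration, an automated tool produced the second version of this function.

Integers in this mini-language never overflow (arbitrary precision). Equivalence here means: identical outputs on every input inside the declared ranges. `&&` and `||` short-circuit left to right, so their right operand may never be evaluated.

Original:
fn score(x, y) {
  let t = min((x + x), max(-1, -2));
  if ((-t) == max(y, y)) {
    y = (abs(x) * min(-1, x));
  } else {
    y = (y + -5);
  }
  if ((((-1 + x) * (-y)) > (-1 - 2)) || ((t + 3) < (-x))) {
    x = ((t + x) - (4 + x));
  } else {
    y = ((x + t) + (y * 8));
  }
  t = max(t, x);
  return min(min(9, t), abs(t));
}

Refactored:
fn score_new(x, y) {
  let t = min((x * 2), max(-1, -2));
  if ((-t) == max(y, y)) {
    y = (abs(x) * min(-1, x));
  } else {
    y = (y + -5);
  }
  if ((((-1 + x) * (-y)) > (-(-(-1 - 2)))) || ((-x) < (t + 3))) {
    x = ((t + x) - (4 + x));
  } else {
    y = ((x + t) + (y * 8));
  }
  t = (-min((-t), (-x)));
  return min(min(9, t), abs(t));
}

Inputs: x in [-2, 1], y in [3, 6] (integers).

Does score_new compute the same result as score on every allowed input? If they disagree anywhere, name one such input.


x=-2, y=3 yields -4 from score but -2 from score_new.
verdict: not equivalent; witness: x=-2, y=3


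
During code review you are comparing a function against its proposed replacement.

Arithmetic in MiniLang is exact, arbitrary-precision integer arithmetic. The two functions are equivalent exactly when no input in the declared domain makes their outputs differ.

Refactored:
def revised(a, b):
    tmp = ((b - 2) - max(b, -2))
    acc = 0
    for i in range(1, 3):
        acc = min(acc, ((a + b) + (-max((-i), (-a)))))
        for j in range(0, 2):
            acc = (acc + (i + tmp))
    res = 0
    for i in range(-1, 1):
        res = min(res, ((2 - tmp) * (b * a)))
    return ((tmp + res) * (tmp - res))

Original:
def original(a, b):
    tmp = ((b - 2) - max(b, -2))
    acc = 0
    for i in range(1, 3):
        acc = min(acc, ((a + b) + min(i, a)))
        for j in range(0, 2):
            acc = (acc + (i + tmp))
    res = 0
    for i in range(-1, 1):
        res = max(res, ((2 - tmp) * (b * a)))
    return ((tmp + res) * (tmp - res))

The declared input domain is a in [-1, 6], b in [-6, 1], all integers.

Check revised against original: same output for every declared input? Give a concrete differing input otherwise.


Consider the input a=-1, b=-6.
original: tmp = -6; acc = 0; [i=1]; acc = -8; [j=0]; acc = -13; [j=1]; acc = -18; [i=2]; acc = -18; [j=0]; acc = -22; [j=1]; acc = -26; res = 0; [i=-1]; res = 48; [i=0]; res = 48; return -2268
revised: tmp = -6; acc = 0; [i=1]; acc = -8; [j=0]; acc = -13; [j=1]; acc = -18; [i=2]; acc = -18; [j=0]; acc = -22; [j=1]; acc = -26; res = 0; [i=-1]; res = 0; [i=0]; res = 0; return 36
-2268 != 36, so the rewrite changes behavior.
verdict: not equivalent; witness: a=-1, b=-6


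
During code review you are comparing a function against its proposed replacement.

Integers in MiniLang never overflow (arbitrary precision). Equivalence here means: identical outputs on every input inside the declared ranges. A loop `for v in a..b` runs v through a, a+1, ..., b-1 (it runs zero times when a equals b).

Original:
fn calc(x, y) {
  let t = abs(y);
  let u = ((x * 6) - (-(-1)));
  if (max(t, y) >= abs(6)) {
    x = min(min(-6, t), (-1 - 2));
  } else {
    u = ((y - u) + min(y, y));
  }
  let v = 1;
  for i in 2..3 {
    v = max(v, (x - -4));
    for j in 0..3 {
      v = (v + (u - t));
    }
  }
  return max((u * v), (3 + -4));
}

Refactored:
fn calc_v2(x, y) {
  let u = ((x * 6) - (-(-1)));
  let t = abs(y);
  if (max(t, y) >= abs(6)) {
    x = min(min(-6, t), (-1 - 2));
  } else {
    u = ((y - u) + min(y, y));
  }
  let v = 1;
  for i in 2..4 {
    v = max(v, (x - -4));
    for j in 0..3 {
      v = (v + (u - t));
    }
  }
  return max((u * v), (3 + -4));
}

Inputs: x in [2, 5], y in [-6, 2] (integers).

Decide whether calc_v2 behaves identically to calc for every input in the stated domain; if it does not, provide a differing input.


There is a counterexample at x=2, y=-6: 176 on one side, 341 on the other.
calc: t = 6; u = 11; (max(t, y) >= abs(6)) -> true; x = -6; v = 1; [i=2]; v = 1; [j=0]; v = 6; [j=1]; v = 11; [j=2]; v = 16; return 176
calc_v2: u = 11; t = 6; (max(t, y) >= abs(6)) -> true; x = -6; v = 1; [i=2]; v = 1; [j=0]; v = 6; [j=1]; v = 11; [j=2]; v = 16; [i=3]; v = 16; [j=0]; v = 21; [j=1]; v = 26; [j=2]; v = 31; return 341
verdict: not equivalent; witness: x=2, y=-6


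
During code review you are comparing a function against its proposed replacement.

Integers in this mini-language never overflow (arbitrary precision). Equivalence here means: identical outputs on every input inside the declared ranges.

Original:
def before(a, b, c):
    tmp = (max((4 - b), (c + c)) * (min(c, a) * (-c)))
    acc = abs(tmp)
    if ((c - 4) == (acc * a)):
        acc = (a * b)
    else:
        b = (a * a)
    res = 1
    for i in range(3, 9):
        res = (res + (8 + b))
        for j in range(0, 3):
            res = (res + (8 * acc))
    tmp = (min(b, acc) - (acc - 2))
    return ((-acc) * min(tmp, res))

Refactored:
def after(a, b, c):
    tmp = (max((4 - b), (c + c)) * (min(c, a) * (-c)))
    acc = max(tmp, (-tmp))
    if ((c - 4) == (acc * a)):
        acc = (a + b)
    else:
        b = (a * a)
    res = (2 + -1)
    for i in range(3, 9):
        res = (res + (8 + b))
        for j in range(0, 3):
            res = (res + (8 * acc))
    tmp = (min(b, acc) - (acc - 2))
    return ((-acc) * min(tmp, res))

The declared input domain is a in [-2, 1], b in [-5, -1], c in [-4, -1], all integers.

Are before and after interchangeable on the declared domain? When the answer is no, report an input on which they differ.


Try a=-1, b=-1, c=-1.
before: tmp=-5, then acc=5, then ((c - 4) == (acc * a)) is true, then acc=1, then res=1, then (i=3), then res=8, then (j=0), then res=16, then (j=1), then res=24, then (j=2), then res=32, then (i=4), then res=39, then (j=0), then res=47, then (j=1), then res=55, then (j=2), then res=63, then (i=5), then res=70, then (j=0), then res=78, then (j=1), then res=86, then (j=2), then res=94, then (i=6), then res=101, then (j=0), then res=109, then (j=1), then res=117, then (j=2), then res=125, then (i=7), then res=132, then (j=0), then res=140, then (j=1), then res=148, then (j=2), then res=156, then (i=8), then res=163, then (j=0), then res=171, then (j=1), then res=179, then (j=2), then res=187, then tmp=0, then returns 0
after: tmp=-5, then acc=5, then ((c - 4) == (acc * a)) is true, then acc=-2, then res=1, then (i=3), then res=8, then (j=0), then res=-8, then (j=1), then res=-24, then (j=2), then res=-40, then (i=4), then res=-33, then (j=0), then res=-49, then (j=1), then res=-65, then (j=2), then res=-81, then (i=5), then res=-74, then (j=0), then res=-90, then (j=1), then res=-106, then (j=2), then res=-122, then (i=6), then res=-115, then (j=0), then res=-131, then (j=1), then res=-147, then (j=2), then res=-163, then (i=7), then res=-156, then (j=0), then res=-172, then (j=1), then res=-188, then (j=2), then res=-204, then (i=8), then res=-197, then (j=0), then res=-213, then (j=1), then res=-229, then (j=2), then res=-245, then tmp=2, then returns -490
0 and -490 differ, so these are not the same function on this domain.
verdict: not equivalent; witness: a=-1, b=-1, c=-1


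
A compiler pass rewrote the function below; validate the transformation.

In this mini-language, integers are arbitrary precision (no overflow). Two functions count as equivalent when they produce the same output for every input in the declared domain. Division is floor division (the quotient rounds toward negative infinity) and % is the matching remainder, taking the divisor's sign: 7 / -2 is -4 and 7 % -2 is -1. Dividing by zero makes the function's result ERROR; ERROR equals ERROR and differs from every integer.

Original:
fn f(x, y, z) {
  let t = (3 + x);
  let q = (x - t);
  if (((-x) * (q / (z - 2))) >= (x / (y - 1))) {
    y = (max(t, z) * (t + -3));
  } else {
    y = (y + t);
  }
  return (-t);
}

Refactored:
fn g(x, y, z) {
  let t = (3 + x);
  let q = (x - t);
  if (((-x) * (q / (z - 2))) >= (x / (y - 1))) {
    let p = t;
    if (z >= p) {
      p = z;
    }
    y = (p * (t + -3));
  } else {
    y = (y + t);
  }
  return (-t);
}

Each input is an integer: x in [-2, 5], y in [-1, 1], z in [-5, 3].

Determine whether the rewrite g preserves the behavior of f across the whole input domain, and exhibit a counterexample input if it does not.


There is a behavioral-looking edit here, yet the outcome never shifts on this domain.
Tracing x=4, y=0, z=0: f: t=7, then q=-3, then (((-x) * (q / (z - 2))) >= (x / (y - 1))) is true, then y=28, then returns -7 | g: t=7, then q=-3, then (((-x) * (q / (z - 2))) >= (x / (y - 1))) is true, then p=7, then (z >= p) is false, then y=28, then returns -7 — matching result -7.
Across all 216 domain points the two functions coincide.
verdict: equivalent
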